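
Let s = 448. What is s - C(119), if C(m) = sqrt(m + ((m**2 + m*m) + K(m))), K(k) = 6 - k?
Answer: 448 - 2*sqrt(7082) ≈ 279.69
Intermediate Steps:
C(m) = sqrt(6 + 2*m**2) (C(m) = sqrt(m + ((m**2 + m*m) + (6 - m))) = sqrt(m + ((m**2 + m**2) + (6 - m))) = sqrt(m + (2*m**2 + (6 - m))) = sqrt(m + (6 - m + 2*m**2)) = sqrt(6 + 2*m**2))
s - C(119) = 448 - sqrt(6 + 2*119**2) = 448 - sqrt(6 + 2*14161) = 448 - sqrt(6 + 28322) = 448 - sqrt(28328) = 448 - 2*sqrt(7082)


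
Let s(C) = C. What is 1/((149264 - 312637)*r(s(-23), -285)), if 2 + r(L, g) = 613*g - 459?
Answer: 1/28617394918 ≈ 3.4944e-11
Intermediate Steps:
r(L, g) = -461 + 613*g (r(L, g) = -2 + (613*g - 459) = -2 + (-459 + 613*g) = -461 + 613*g)
1/((149264 - 312637)*r(s(-23), -285)) = 1/((149264 - 312637)*(-461 + 613*(-285))) = 1/((-163373)*(-461 - 174705)) = -1/163373/(-175166) = -1/163373*(-1/175166) = 1/28617394918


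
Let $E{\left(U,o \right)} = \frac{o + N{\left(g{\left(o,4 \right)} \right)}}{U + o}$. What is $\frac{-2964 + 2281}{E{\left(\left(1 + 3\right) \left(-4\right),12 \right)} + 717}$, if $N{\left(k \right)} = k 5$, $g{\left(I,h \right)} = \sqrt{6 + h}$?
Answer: $- \frac{3901296}{4078243} - \frac{6830 \sqrt{10}}{4078243} \approx -0.96191$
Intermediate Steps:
$N{\left(k \right)} = 5 k$
$E{\left(U,o \right)} = \frac{o + 5 \sqrt{10}}{U + o}$ ($E{\left(U,o \right)} = \frac{o + 5 \sqrt{6 + 4}}{U + o} = \frac{o + 5 \sqrt{10}}{U + o}$)
$\frac{-2964 + 2281}{E{\left(\left(1 + 3\right) \left(-4\right),12 \right)} + 717} = \frac{-2964 + 2281}{\frac{12 + 5 \sqrt{10}}{\left(1 + 3\right) \left(-4\right) + 12} + 717} = - \frac{683}{\frac{12 + 5 \sqrt{10}}{4 \left(-4\right) + 12} + 717} = - \frac{683}{\frac{12 + 5 \sqrt{10}}{-16 + 12} + 717} = - \frac{683}{\frac{12 + 5 \sqrt{10}}{-4} + 717} = - \frac{683}{- \frac{12 + 5 \sqrt{10}}{4} + 717} = - \frac{683}{\left(-3 - \frac{5 \sqrt{10}}{4}\right) + 717} = - \frac{683}{714 - \frac{5 \sqrt{10}}{4}}$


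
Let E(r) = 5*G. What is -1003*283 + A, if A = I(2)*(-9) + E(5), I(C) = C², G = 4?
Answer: -283865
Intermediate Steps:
E(r) = 20 (E(r) = 5*4 = 20)
A = -16 (A = 2²*(-9) + 20 = 4*(-9) + 20 = -36 + 20 = -16)
-1003*283 + A = -1003*283 - 16 = -283849 - 16 = -283865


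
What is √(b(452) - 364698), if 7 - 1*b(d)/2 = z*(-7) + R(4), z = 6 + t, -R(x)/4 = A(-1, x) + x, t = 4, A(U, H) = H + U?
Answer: 2*I*√91122 ≈ 603.73*I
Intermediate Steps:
R(x) = 4 - 8*x (R(x) = -4*((x - 1) + x) = -4*((-1 + x) + x) = -4*(-1 + 2*x) = 4 - 8*x)
z = 10 (z = 6 + 4 = 10)
b(d) = 210 (b(d) = 14 - 2*(10*(-7) + (4 - 8*4)) = 14 - 2*(-70 + (4 - 32)) = 14 - 2*(-70 - 28) = 14 - 2*(-98) = 14 + 196 = 210)
√(b(452) - 364698) = √(210 - 364698) = √(-364488) = 2*I*√91122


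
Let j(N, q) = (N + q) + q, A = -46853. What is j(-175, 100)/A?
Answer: -25/46853 ≈ -0.00053358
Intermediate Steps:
j(N, q) = N + 2*q
j(-175, 100)/A = (-175 + 2*100)/(-46853) = (-175 + 200)*(-1/46853) = 25*(-1/46853) = -25/46853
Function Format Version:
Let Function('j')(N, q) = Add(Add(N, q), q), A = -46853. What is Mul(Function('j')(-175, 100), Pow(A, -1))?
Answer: Rational(-25, 46853) ≈ -0.00053358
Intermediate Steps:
Function('j')(N, q) = Add(N, Mul(2, q))
Mul(Function('j')(-175, 100), Pow(A, -1)) = Mul(Add(-175, Mul(2, 100)), Pow(-46853, -1)) = Mul(Add(-175, 200), Rational(-1, 46853)) = Mul(25, Rational(-1, 46853)) = Rational(-25, 46853)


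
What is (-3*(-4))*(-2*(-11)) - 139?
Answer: 125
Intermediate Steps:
(-3*(-4))*(-2*(-11)) - 139 = 12*22 - 139 = 264 - 139 = 125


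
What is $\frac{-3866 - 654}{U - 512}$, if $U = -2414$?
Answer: $\frac{2260}{1463} \approx 1.5448$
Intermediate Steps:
$\frac{-3866 - 654}{U - 512} = \frac{-3866 - 654}{-2414 - 512} = - \frac{4520}{-2926} = \left(-4520\right) \left(- \frac{1}{2926}\right) = \frac{2260}{1463}$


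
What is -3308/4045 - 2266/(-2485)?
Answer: 189118/2010365 ≈ 0.094072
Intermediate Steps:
-3308/4045 - 2266/(-2485) = -3308*1/4045 - 2266*(-1/2485) = -3308/4045 + 2266/2485 = 189118/2010365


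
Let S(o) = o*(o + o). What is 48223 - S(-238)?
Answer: -65065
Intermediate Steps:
S(o) = 2*o² (S(o) = o*(2*o) = 2*o²)
48223 - S(-238) = 48223 - 2*(-238)² = 48223 - 2*56644 = 48223 - 1*113288 = 48223 - 113288 = -65065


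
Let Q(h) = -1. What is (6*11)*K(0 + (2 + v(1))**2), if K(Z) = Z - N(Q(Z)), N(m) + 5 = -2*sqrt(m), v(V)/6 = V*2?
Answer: 13266 + 132*I ≈ 13266.0 + 132.0*I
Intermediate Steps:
v(V) = 12*V (v(V) = 6*(V*2) = 6*(2*V) = 12*V)
N(m) = -5 - 2*sqrt(m)
K(Z) = 5 + Z + 2*I (K(Z) = Z - (-5 - 2*I) = Z + (5 + 2*I) = 5 + Z + 2*I)
(6*11)*K(0 + (2 + v(1))**2) = (6*11)*(5 + (0 + (2 + 12*1)**2) + 2*I) = 66*(5 + (0 + (2 + 12)**2) + 2*I) = 66*(5 + (0 + 14**2) + 2*I) = 66*(5 + (0 + 196) + 2*I) = 66*(5 + 196 + 2*I) = 66*(201 + 2*I) = 13266 + 132*I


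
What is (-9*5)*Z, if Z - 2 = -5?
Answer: 135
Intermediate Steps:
Z = -3 (Z = 2 - 5 = -3)
(-9*5)*Z = -9*5*(-3) = -45*(-3) = 135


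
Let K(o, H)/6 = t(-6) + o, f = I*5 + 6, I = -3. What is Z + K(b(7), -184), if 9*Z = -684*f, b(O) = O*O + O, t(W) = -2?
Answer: 1008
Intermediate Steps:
f = -9 (f = -3*5 + 6 = -15 + 6 = -9)
b(O) = O + O² (b(O) = O² + O = O + O²)
K(o, H) = -12 + 6*o (K(o, H) = 6*(-2 + o) = -12 + 6*o)
Z = 684 (Z = (-684*(-9))/9 = (⅑)*6156 = 684)
Z + K(b(7), -184) = 684 + (-12 + 6*(7*(1 + 7))) = 684 + (-12 + 6*(7*8)) = 684 + (-12 + 6*56) = 684 + (-12 + 336) = 684 + 324 = 1008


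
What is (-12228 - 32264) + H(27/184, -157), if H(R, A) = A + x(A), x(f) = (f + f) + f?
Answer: -45120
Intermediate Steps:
x(f) = 3*f (x(f) = 2*f + f = 3*f)
H(R, A) = 4*A (H(R, A) = A + 3*A = 4*A)
(-12228 - 32264) + H(27/184, -157) = (-12228 - 32264) + 4*(-157) = -44492 - 628 = -45120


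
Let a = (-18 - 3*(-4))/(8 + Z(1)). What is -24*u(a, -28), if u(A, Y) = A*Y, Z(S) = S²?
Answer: -448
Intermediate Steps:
a = -⅔ (a = (-18 - 3*(-4))/(8 + 1²) = (-18 + 12)/(8 + 1) = -6/9 = -6*⅑ = -⅔ ≈ -0.66667)
-24*u(a, -28) = -(-16)*(-28) = -24*56/3 = -448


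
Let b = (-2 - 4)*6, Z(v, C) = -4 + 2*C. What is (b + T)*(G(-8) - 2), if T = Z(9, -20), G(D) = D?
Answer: 800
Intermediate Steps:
T = -44 (T = -4 + 2*(-20) = -4 - 40 = -44)
b = -36 (b = -6*6 = -36)
(b + T)*(G(-8) - 2) = (-36 - 44)*(-8 - 2) = -80*(-10) = 800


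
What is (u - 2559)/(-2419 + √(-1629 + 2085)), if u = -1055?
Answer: 672482/450085 + 556*√114/450085 ≈ 1.5073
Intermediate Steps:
(u - 2559)/(-2419 + √(-1629 + 2085)) = (-1055 - 2559)/(-2419 + √(-1629 + 2085)) = -3614/(-2419 + √456) = -3614/(-2419 + 2*√114)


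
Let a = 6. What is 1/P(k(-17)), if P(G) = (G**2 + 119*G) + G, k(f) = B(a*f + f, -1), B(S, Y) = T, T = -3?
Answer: -1/351 ≈ -0.0028490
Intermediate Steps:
B(S, Y) = -3
k(f) = -3
P(G) = G**2 + 120*G
1/P(k(-17)) = 1/(-3*(120 - 3)) = 1/(-3*117) = 1/(-351) = -1/351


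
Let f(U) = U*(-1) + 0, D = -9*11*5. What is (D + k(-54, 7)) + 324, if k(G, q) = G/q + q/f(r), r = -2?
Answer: -2453/14 ≈ -175.21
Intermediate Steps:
D = -495 (D = -99*5 = -495)
f(U) = -U (f(U) = -U + 0 = -U)
k(G, q) = q/2 + G/q (k(G, q) = G/q + q/((-1*(-2))) = G/q + q/2 = q/2 + G/q)
(D + k(-54, 7)) + 324 = (-495 + ((½)*7 - 54/7)) + 324 = (-495 + (7/2 - 54*⅐)) + 324 = (-495 + (7/2 - 54/7)) + 324 = (-495 - 59/14) + 324 = -6989/14 + 324 = -2453/14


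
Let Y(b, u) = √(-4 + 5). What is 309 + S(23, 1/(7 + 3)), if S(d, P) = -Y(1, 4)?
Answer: 308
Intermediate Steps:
Y(b, u) = 1 (Y(b, u) = √1 = 1)
S(d, P) = -1 (S(d, P) = -1*1 = -1)
309 + S(23, 1/(7 + 3)) = 309 - 1 = 308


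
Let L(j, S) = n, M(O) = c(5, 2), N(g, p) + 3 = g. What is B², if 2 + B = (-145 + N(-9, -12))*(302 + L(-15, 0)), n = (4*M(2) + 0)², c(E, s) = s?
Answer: 3302111296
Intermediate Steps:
N(g, p) = -3 + g
M(O) = 2
n = 64 (n = (4*2 + 0)² = (8 + 0)² = 8² = 64)
L(j, S) = 64
B = -57464 (B = -2 + (-145 + (-3 - 9))*(302 + 64) = -2 + (-145 - 12)*366 = -2 - 157*366 = -2 - 57462 = -57464)
B² = (-57464)² = 3302111296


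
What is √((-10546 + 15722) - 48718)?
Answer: 3*I*√4838 ≈ 208.67*I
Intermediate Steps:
√((-10546 + 15722) - 48718) = √(5176 - 48718) = √(-43542) = 3*I*√4838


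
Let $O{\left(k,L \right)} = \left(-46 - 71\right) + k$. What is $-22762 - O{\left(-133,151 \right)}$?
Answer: $-22512$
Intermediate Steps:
$O{\left(k,L \right)} = -117 + k$
$-22762 - O{\left(-133,151 \right)} = -22762 - \left(-117 - 133\right) = -22762 - -250 = -22762 + 250 = -22512$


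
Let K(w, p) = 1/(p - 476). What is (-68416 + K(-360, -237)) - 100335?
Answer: -120319464/713 ≈ -1.6875e+5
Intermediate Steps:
K(w, p) = 1/(-476 + p)
(-68416 + K(-360, -237)) - 100335 = (-68416 + 1/(-476 - 237)) - 100335 = (-68416 + 1/(-713)) - 100335 = (-68416 - 1/713) - 100335 = -48780609/713 - 100335 = -120319464/713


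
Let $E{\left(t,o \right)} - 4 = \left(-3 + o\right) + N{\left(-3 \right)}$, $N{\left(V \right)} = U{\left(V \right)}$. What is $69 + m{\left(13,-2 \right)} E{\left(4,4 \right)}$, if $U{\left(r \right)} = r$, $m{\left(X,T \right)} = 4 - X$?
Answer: $51$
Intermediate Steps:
$N{\left(V \right)} = V$
$E{\left(t,o \right)} = -2 + o$ ($E{\left(t,o \right)} = 4 + \left(\left(-3 + o\right) - 3\right) = 4 + \left(-6 + o\right) = -2 + o$)
$69 + m{\left(13,-2 \right)} E{\left(4,4 \right)} = 69 + \left(4 - 13\right) \left(-2 + 4\right) = 69 + \left(4 - 13\right) 2 = 69 - 18 = 51$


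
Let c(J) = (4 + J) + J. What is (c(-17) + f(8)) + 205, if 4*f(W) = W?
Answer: 177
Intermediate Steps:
f(W) = W/4
c(J) = 4 + 2*J
(c(-17) + f(8)) + 205 = ((4 + 2*(-17)) + (¼)*8) + 205 = ((4 - 34) + 2) + 205 = (-30 + 2) + 205 = -28 + 205 = 177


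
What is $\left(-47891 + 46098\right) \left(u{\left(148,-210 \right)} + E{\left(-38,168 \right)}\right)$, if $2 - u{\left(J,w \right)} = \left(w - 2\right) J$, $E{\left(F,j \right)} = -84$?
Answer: $-56110142$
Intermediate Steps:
$u{\left(J,w \right)} = 2 - J \left(-2 + w\right)$ ($u{\left(J,w \right)} = 2 - \left(w - 2\right) J = 2 - \left(-2 + w\right) J = 2 - J \left(-2 + w\right)$)
$\left(-47891 + 46098\right) \left(u{\left(148,-210 \right)} + E{\left(-38,168 \right)}\right) = \left(-47891 + 46098\right) \left(\left(2 + 2 \cdot 148 - 148 \left(-210\right)\right) - 84\right) = - 1793 \left(\left(2 + 296 + 31080\right) - 84\right) = - 1793 \left(31378 - 84\right) = \left(-1793\right) 31294 = -56110142$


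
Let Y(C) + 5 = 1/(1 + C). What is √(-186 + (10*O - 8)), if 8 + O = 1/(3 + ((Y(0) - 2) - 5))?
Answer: I*√1101/2 ≈ 16.591*I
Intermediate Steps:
Y(C) = -5 + 1/(1 + C)
O = -65/8 (O = -8 + 1/(3 + (((-4 - 5*0)/(1 + 0) - 2) - 5)) = -8 + 1/(3 + (((-4 + 0)/1 - 2) - 5)) = -8 + 1/(3 + ((1*(-4) - 2) - 5)) = -8 + 1/(3 + ((-4 - 2) - 5)) = -8 + 1/(3 + (-6 - 5)) = -8 + 1/(3 - 11) = -8 + 1/(-8) = -8 - ⅛ = -65/8 ≈ -8.1250)
√(-186 + (10*O - 8)) = √(-186 + (10*(-65/8) - 8)) = √(-186 + (-325/4 - 8)) = √(-186 - 357/4) = √(-1101/4) = I*√1101/2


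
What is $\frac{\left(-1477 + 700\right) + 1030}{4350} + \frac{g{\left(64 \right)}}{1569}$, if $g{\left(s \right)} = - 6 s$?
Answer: $- \frac{424481}{2275050} \approx -0.18658$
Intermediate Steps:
$\frac{\left(-1477 + 700\right) + 1030}{4350} + \frac{g{\left(64 \right)}}{1569} = \frac{\left(-1477 + 700\right) + 1030}{4350} + \frac{\left(-6\right) 64}{1569} = \left(-777 + 1030\right) \frac{1}{4350} - \frac{128}{523} = 253 \cdot \frac{1}{4350} - \frac{128}{523} = \frac{253}{4350} - \frac{128}{523} = - \frac{424481}{2275050}$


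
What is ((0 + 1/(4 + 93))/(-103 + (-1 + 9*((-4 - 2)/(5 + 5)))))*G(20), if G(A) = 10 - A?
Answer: 50/53059 ≈ 0.00094235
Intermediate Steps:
((0 + 1/(4 + 93))/(-103 + (-1 + 9*((-4 - 2)/(5 + 5)))))*G(20) = ((0 + 1/(4 + 93))/(-103 + (-1 + 9*((-4 - 2)/(5 + 5)))))*(10 - 1*20) = ((0 + 1/97)/(-103 + (-1 + 9*(-6/10))))*(10 - 20) = ((0 + 1/97)/(-103 + (-1 + 9*(-6*⅒))))*(-10) = (1/(97*(-103 + (-1 + 9*(-⅗)))))*(-10) = (1/(97*(-103 + (-1 - 27/5))))*(-10) = (1/(97*(-103 - 32/5)))*(-10) = (1/(97*(-547/5)))*(-10) = ((1/97)*(-5/547))*(-10) = -5/53059*(-10) = 50/53059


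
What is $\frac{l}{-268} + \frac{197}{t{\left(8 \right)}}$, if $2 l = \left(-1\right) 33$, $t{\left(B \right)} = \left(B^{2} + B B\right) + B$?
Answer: $\frac{1720}{1139} \approx 1.5101$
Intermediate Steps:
$t{\left(B \right)} = B + 2 B^{2}$ ($t{\left(B \right)} = \left(B^{2} + B^{2}\right) + B = 2 B^{2} + B = B + 2 B^{2}$)
$l = - \frac{33}{2}$ ($l = \frac{\left(-1\right) 33}{2} = \frac{1}{2} \left(-33\right) = - \frac{33}{2} \approx -16.5$)
$\frac{l}{-268} + \frac{197}{t{\left(8 \right)}} = - \frac{33}{2 \left(-268\right)} + \frac{197}{8 \left(1 + 2 \cdot 8\right)} = \left(- \frac{33}{2}\right) \left(- \frac{1}{268}\right) + \frac{197}{8 \left(1 + 16\right)} = \frac{33}{536} + \frac{197}{8 \cdot 17} = \frac{33}{536} + \frac{197}{136} = \frac{1720}{1139}$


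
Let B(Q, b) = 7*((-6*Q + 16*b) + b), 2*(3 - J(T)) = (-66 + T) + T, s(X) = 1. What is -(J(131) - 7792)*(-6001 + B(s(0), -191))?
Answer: -226924764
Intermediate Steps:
J(T) = 36 - T (J(T) = 3 - ((-66 + T) + T)/2 = 3 - (-66 + 2*T)/2 = 3 + (33 - T) = 36 - T)
B(Q, b) = -42*Q + 119*b (B(Q, b) = 7*(-6*Q + 17*b) = -42*Q + 119*b)
-(J(131) - 7792)*(-6001 + B(s(0), -191)) = -((36 - 1*131) - 7792)*(-6001 + (-42*1 + 119*(-191))) = -((36 - 131) - 7792)*(-6001 + (-42 - 22729)) = -(-95 - 7792)*(-6001 - 22771) = -(-7887)*(-28772) = -1*226924764 = -226924764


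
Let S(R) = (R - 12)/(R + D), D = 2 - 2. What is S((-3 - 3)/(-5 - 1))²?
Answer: 121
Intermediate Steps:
D = 0
S(R) = (-12 + R)/R (S(R) = (R - 12)/(R + 0) = (-12 + R)/R)
S((-3 - 3)/(-5 - 1))² = ((-12 + (-3 - 3)/(-5 - 1))/(((-3 - 3)/(-5 - 1))))² = ((-12 - 6/(-6))/((-6/(-6))))² = ((-12 - 6*(-⅙))/((-6*(-⅙))))² = ((-12 + 1)/1)² = (1*(-11))² = (-11)² = 121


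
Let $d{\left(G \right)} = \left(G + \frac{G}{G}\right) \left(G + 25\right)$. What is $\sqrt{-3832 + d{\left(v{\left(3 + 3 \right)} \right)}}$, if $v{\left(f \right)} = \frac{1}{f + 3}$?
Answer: $\frac{2 i \sqrt{77033}}{9} \approx 61.677 i$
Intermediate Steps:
$v{\left(f \right)} = \frac{1}{3 + f}$
$d{\left(G \right)} = \left(1 + G\right) \left(25 + G\right)$ ($d{\left(G \right)} = \left(G + 1\right) \left(25 + G\right) = \left(1 + G\right) \left(25 + G\right)$)
$\sqrt{-3832 + d{\left(v{\left(3 + 3 \right)} \right)}} = \sqrt{-3832 + \left(25 + \left(\frac{1}{3 + \left(3 + 3\right)}\right)^{2} + \frac{26}{3 + \left(3 + 3\right)}\right)} = \sqrt{-3832 + \left(25 + \left(\frac{1}{3 + 6}\right)^{2} + \frac{26}{3 + 6}\right)} = \sqrt{-3832 + \left(25 + \left(\frac{1}{9}\right)^{2} + \frac{26}{9}\right)} = \sqrt{-3832 + \left(25 + \left(\frac{1}{9}\right)^{2} + 26 \cdot \frac{1}{9}\right)} = \sqrt{-3832 + \left(25 + \frac{1}{81} + \frac{26}{9}\right)} = \sqrt{-3832 + \frac{2260}{81}} = \sqrt{- \frac{308132}{81}} = \frac{2 i \sqrt{77033}}{9}$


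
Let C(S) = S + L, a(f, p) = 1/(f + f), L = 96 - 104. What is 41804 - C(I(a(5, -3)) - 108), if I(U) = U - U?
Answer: 41920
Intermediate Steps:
L = -8
a(f, p) = 1/(2*f)
I(U) = 0
C(S) = -8 + S (C(S) = S - 8 = -8 + S)
41804 - C(I(a(5, -3)) - 108) = 41804 - (-8 + (0 - 108)) = 41804 - (-8 - 108) = 41804 - 1*(-116) = 41804 + 116 = 41920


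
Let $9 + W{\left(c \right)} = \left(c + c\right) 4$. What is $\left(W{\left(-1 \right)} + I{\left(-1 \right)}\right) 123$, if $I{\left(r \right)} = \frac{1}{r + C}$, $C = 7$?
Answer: $- \frac{4141}{2} \approx -2070.5$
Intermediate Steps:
$I{\left(r \right)} = \frac{1}{7 + r}$ ($I{\left(r \right)} = \frac{1}{r + 7} = \frac{1}{7 + r}$)
$W{\left(c \right)} = -9 + 8 c$ ($W{\left(c \right)} = -9 + \left(c + c\right) 4 = -9 + 2 c 4 = -9 + 8 c$)
$\left(W{\left(-1 \right)} + I{\left(-1 \right)}\right) 123 = \left(\left(-9 + 8 \left(-1\right)\right) + \frac{1}{7 - 1}\right) 123 = \left(\left(-9 - 8\right) + \frac{1}{6}\right) 123 = \left(-17 + \frac{1}{6}\right) 123 = \left(- \frac{101}{6}\right) 123 = - \frac{4141}{2}$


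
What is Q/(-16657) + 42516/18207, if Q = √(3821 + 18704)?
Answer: 4724/2023 - 5*√901/16657 ≈ 2.3261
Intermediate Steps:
Q = 5*√901 (Q = √22525 = 5*√901 ≈ 150.08)
Q/(-16657) + 42516/18207 = (5*√901)/(-16657) + 42516/18207 = (5*√901)*(-1/16657) + 42516*(1/18207) = -5*√901/16657 + 4724/2023 = 4724/2023 - 5*√901/16657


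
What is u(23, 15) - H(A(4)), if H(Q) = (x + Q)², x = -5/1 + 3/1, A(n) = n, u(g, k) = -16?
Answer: -20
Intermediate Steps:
x = -2 (x = -5*1 + 3*1 = -5 + 3 = -2)
H(Q) = (-2 + Q)²
u(23, 15) - H(A(4)) = -16 - (-2 + 4)² = -16 - 1*2² = -16 - 1*4 = -16 - 4 = -20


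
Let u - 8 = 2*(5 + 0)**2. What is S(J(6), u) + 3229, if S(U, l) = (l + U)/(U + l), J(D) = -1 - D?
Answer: 3230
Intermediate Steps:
u = 58 (u = 8 + 2*(5 + 0)**2 = 8 + 2*5**2 = 8 + 2*25 = 8 + 50 = 58)
S(U, l) = 1 (S(U, l) = (U + l)/(U + l) = 1)
S(J(6), u) + 3229 = 1 + 3229 = 3230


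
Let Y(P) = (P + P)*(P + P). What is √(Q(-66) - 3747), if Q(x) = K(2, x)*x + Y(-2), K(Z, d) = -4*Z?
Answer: I*√3203 ≈ 56.595*I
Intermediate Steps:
Y(P) = 4*P² (Y(P) = (2*P)*(2*P) = 4*P²)
Q(x) = 16 - 8*x (Q(x) = (-4*2)*x + 4*(-2)² = -8*x + 4*4 = -8*x + 16 = 16 - 8*x)
√(Q(-66) - 3747) = √((16 - 8*(-66)) - 3747) = √((16 + 528) - 3747) = √(544 - 3747) = √(-3203) = I*√3203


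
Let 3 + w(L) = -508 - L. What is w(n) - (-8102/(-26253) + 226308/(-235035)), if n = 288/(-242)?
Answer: -4693128070871/9217472055 ≈ -509.16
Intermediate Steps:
n = -144/121 (n = 288*(-1/242) = -144/121 ≈ -1.1901)
w(L) = -511 - L (w(L) = -3 + (-508 - L) = -511 - L)
w(n) - (-8102/(-26253) + 226308/(-235035)) = (-511 - 1*(-144/121)) - (-8102/(-26253) + 226308/(-235035)) = (-511 + 144/121) - (-8102*(-1/26253) + 226308*(-1/235035)) = -61687/121 - (8102/26253 - 75436/78345) = -61687/121 - 1*(-49839634/76177455) = -61687/121 + 49839634/76177455 = -4693128070871/9217472055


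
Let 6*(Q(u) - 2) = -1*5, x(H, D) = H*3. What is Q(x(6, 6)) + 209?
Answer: 1261/6 ≈ 210.17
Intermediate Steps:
x(H, D) = 3*H
Q(u) = 7/6 (Q(u) = 2 + (-1*5)/6 = 2 + (1/6)*(-5) = 2 - 5/6 = 7/6)
Q(x(6, 6)) + 209 = 7/6 + 209 = 1261/6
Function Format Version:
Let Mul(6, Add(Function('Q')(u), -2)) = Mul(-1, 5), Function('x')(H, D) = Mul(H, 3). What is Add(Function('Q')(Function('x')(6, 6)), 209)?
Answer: Rational(1261, 6) ≈ 210.17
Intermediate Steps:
Function('x')(H, D) = Mul(3, H)
Function('Q')(u) = Rational(7, 6) (Function('Q')(u) = Add(2, Mul(Rational(1, 6), Mul(-1, 5))) = Add(2, Mul(Rational(1, 6), -5)) = Add(2, Rational(-5, 6)) = Rational(7, 6))
Add(Function('Q')(Function('x')(6, 6)), 209) = Add(Rational(7, 6), 209) = Rational(1261, 6)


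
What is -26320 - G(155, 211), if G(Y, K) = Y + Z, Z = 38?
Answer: -26513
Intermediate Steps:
G(Y, K) = 38 + Y (G(Y, K) = Y + 38 = 38 + Y)
-26320 - G(155, 211) = -26320 - (38 + 155) = -26320 - 1*193 = -26320 - 193 = -26513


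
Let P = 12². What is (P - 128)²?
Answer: 256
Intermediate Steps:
P = 144
(P - 128)² = (144 - 128)² = 16² = 256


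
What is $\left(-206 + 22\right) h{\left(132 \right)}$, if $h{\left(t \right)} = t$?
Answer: $-24288$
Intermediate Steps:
$\left(-206 + 22\right) h{\left(132 \right)} = \left(-206 + 22\right) 132 = \left(-184\right) 132 = -24288$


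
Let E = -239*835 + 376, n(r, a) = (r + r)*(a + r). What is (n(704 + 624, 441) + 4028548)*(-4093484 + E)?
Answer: -37462208783076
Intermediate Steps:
n(r, a) = 2*r*(a + r) (n(r, a) = (2*r)*(a + r) = 2*r*(a + r))
E = -199189 (E = -199565 + 376 = -199189)
(n(704 + 624, 441) + 4028548)*(-4093484 + E) = (2*(704 + 624)*(441 + (704 + 624)) + 4028548)*(-4093484 - 199189) = (2*1328*(441 + 1328) + 4028548)*(-4292673) = (2*1328*1769 + 4028548)*(-4292673) = (4698464 + 4028548)*(-4292673) = 8727012*(-4292673) = -37462208783076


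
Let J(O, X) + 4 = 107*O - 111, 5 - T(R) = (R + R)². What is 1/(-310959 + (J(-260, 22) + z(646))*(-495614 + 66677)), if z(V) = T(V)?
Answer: 1/727988991819 ≈ 1.3736e-12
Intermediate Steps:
T(R) = 5 - 4*R² (T(R) = 5 - (R + R)² = 5 - (2*R)² = 5 - 4*R²)
z(V) = 5 - 4*V²
J(O, X) = -115 + 107*O (J(O, X) = -4 + (107*O - 111) = -4 + (-111 + 107*O) = -115 + 107*O)
1/(-310959 + (J(-260, 22) + z(646))*(-495614 + 66677)) = 1/(-310959 + ((-115 + 107*(-260)) + (5 - 4*646²))*(-495614 + 66677)) = 1/(-310959 + ((-115 - 27820) + (5 - 4*417316))*(-428937)) = 1/(-310959 + (-27935 + (5 - 1669264))*(-428937)) = 1/(-310959 + (-27935 - 1669259)*(-428937)) = 1/(-310959 - 1697194*(-428937)) = 1/(-310959 + 727989302778) = 1/727988991819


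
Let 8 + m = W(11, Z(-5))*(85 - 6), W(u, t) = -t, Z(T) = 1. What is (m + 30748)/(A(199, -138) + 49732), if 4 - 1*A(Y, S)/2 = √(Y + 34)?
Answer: 381269535/618516667 + 30661*√233/1237033334 ≈ 0.61680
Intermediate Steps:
A(Y, S) = 8 - 2*√(34 + Y) (A(Y, S) = 8 - 2*√(Y + 34) = 8 - 2*√(34 + Y))
m = -87 (m = -8 + (-1*1)*(85 - 6) = -8 - 1*79 = -8 - 79 = -87)
(m + 30748)/(A(199, -138) + 49732) = (-87 + 30748)/((8 - 2*√(34 + 199)) + 49732) = 30661/((8 - 2*√233) + 49732) = 30661/(49740 - 2*√233)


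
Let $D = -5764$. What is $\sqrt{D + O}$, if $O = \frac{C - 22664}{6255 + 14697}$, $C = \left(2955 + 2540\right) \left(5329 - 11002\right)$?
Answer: $\frac{i \sqrt{88442539914}}{3492} \approx 85.164 i$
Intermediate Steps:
$C = -31173135$ ($C = 5495 \left(-5673\right) = -31173135$)
$O = - \frac{31195799}{20952}$ ($O = \frac{-31173135 - 22664}{6255 + 14697} = - \frac{31195799}{20952} \approx -1488.9$)
$\sqrt{D + O} = \sqrt{-5764 - \frac{31195799}{20952}} = \sqrt{- \frac{151963127}{20952}} = \frac{i \sqrt{88442539914}}{3492}$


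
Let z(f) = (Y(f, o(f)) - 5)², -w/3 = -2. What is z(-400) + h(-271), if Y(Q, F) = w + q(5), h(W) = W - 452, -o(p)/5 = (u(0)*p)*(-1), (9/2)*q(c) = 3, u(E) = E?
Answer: -6482/9 ≈ -720.22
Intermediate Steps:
q(c) = ⅔ (q(c) = (2/9)*3 = ⅔)
w = 6 (w = -3*(-2) = 6)
o(p) = 0 (o(p) = -5*0*p*(-1) = -0*(-1) = -5*0 = 0)
h(W) = -452 + W
Y(Q, F) = 20/3 (Y(Q, F) = 6 + ⅔ = 20/3)
z(f) = 25/9 (z(f) = (20/3 - 5)² = (5/3)² = 25/9)
z(-400) + h(-271) = 25/9 + (-452 - 271) = 25/9 - 723 = -6482/9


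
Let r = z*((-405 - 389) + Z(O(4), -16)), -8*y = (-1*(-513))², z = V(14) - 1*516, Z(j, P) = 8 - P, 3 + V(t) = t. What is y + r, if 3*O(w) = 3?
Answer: 2847631/8 ≈ 3.5595e+5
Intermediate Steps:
V(t) = -3 + t
O(w) = 1 (O(w) = (⅓)*3 = 1)
z = -505 (z = (-3 + 14) - 1*516 = 11 - 516 = -505)
y = -263169/8 (y = -(-1*(-513))²/8 = -⅛*513² = -⅛*263169 = -263169/8 ≈ -32896.)
r = 388850 (r = -505*((-405 - 389) + (8 - 1*(-16))) = -505*(-794 + (8 + 16)) = -505*(-794 + 24) = -505*(-770) = 388850)
y + r = -263169/8 + 388850 = 2847631/8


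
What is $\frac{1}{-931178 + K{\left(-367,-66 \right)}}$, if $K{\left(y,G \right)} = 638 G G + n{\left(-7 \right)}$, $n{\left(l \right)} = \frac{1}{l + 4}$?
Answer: $\frac{3}{5543849} \approx 5.4114 \cdot 10^{-7}$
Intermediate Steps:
$n{\left(l \right)} = \frac{1}{4 + l}$
$K{\left(y,G \right)} = - \frac{1}{3} + 638 G^{2}$ ($K{\left(y,G \right)} = 638 G G + \frac{1}{4 - 7} = 638 G^{2} + \frac{1}{-3} = 638 G^{2} - \frac{1}{3} = - \frac{1}{3} + 638 G^{2}$)
$\frac{1}{-931178 + K{\left(-367,-66 \right)}} = \frac{1}{-931178 - \left(\frac{1}{3} - 638 \left(-66\right)^{2}\right)} = \frac{1}{-931178 + \left(- \frac{1}{3} + 638 \cdot 4356\right)} = \frac{1}{-931178 + \left(- \frac{1}{3} + 2779128\right)} = \frac{1}{-931178 + \frac{8337383}{3}} = \frac{1}{\frac{5543849}{3}} = \frac{3}{5543849}$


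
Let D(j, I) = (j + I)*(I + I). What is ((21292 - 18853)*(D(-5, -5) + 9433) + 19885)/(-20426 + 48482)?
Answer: 2908859/3507 ≈ 829.44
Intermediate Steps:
D(j, I) = 2*I*(I + j) (D(j, I) = (I + j)*(2*I) = 2*I*(I + j))
((21292 - 18853)*(D(-5, -5) + 9433) + 19885)/(-20426 + 48482) = ((21292 - 18853)*(2*(-5)*(-5 - 5) + 9433) + 19885)/(-20426 + 48482) = (2439*(2*(-5)*(-10) + 9433) + 19885)/28056 = (2439*(100 + 9433) + 19885)*(1/28056) = (2439*9533 + 19885)*(1/28056) = (23250987 + 19885)*(1/28056) = 23270872*(1/28056) = 2908859/3507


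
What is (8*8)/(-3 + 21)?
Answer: 32/9 ≈ 3.5556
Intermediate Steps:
(8*8)/(-3 + 21) = 64/18 = 64*(1/18) = 32/9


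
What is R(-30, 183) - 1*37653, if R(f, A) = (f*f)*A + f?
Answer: 127017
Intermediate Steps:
R(f, A) = f + A*f**2 (R(f, A) = f**2*A + f = A*f**2 + f = f + A*f**2)
R(-30, 183) - 1*37653 = -30*(1 + 183*(-30)) - 1*37653 = -30*(1 - 5490) - 37653 = -30*(-5489) - 37653 = 164670 - 37653 = 127017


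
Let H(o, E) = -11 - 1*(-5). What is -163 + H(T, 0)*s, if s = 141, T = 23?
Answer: -1009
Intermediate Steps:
H(o, E) = -6 (H(o, E) = -11 + 5 = -6)
-163 + H(T, 0)*s = -163 - 6*141 = -163 - 846 = -1009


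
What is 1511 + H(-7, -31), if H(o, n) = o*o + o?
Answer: 1553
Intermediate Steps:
H(o, n) = o + o**2 (H(o, n) = o**2 + o = o + o**2)
1511 + H(-7, -31) = 1511 - 7*(1 - 7) = 1511 - 7*(-6) = 1511 + 42 = 1553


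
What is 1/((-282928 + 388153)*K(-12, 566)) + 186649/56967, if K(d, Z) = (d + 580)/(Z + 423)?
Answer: 53892060109/16448271800 ≈ 3.2765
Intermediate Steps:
K(d, Z) = (580 + d)/(423 + Z)
1/((-282928 + 388153)*K(-12, 566)) + 186649/56967 = 1/((-282928 + 388153)*(((580 - 12)/(423 + 566)))) + 186649/56967 = 1/(105225*((568/989))) + 186649*(1/56967) = 1/(105225*(((1/989)*568))) + 186649/56967 = 1/(105225*(568/989)) + 186649/56967 = (1/105225)*(989/568) + 186649/56967 = 43/2598600 + 186649/56967 = 53892060109/16448271800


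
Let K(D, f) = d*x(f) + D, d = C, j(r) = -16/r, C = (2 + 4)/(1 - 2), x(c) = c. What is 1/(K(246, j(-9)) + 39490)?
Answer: 3/119176 ≈ 2.5173e-5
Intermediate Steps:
C = -6 (C = 6/(-1) = 6*(-1) = -6)
d = -6
K(D, f) = D - 6*f (K(D, f) = -6*f + D = D - 6*f)
1/(K(246, j(-9)) + 39490) = 1/((246 - (-96)/(-9)) + 39490) = 1/((246 - (-96)*(-1)/9) + 39490) = 1/((246 - 6*16/9) + 39490) = 1/((246 - 32/3) + 39490) = 1/(706/3 + 39490) = 1/(119176/3) = 3/119176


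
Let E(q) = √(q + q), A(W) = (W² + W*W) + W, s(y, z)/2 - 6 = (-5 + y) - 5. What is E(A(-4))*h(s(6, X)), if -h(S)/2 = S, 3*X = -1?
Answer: -16*√14 ≈ -59.867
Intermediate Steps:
X = -⅓ (X = (⅓)*(-1) = -⅓ ≈ -0.33333)
s(y, z) = -8 + 2*y (s(y, z) = 12 + 2*((-5 + y) - 5) = 12 + 2*(-10 + y) = 12 + (-20 + 2*y) = -8 + 2*y)
A(W) = W + 2*W² (A(W) = (W² + W²) + W = 2*W² + W = W + 2*W²)
h(S) = -2*S
E(q) = √2*√q (E(q) = √(2*q) = √2*√q)
E(A(-4))*h(s(6, X)) = (√2*√(-4*(1 + 2*(-4))))*(-2*(-8 + 2*6)) = (√2*√(-4*(1 - 8)))*(-2*(-8 + 12)) = (√2*√(-4*(-7)))*(-2*4) = (√2*√28)*(-8) = (√2*(2*√7))*(-8) = (2*√14)*(-8) = -16*√14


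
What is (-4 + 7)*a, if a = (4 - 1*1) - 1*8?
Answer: -15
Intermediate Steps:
a = -5 (a = (4 - 1) - 8 = 3 - 8 = -5)
(-4 + 7)*a = (-4 + 7)*(-5) = 3*(-5) = -15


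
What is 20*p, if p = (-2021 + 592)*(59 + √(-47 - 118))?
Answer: -1686220 - 28580*I*√165 ≈ -1.6862e+6 - 3.6712e+5*I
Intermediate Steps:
p = -84311 - 1429*I*√165 (p = -1429*(59 + √(-165)) = -1429*(59 + I*√165) = -84311 - 1429*I*√165 ≈ -84311.0 - 18356.0*I)
20*p = 20*(-84311 - 1429*I*√165) = -1686220 - 28580*I*√165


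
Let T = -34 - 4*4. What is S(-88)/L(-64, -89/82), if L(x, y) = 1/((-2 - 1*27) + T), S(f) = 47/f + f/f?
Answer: -3239/88 ≈ -36.807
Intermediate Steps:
S(f) = 1 + 47/f (S(f) = 47/f + 1 = 1 + 47/f)
T = -50 (T = -34 - 16 = -50)
L(x, y) = -1/79 (L(x, y) = 1/((-2 - 1*27) - 50) = 1/((-2 - 27) - 50) = 1/(-29 - 50) = 1/(-79) = -1/79)
S(-88)/L(-64, -89/82) = ((47 - 88)/(-88))/(-1/79) = -1/88*(-41)*(-79) = (41/88)*(-79) = -3239/88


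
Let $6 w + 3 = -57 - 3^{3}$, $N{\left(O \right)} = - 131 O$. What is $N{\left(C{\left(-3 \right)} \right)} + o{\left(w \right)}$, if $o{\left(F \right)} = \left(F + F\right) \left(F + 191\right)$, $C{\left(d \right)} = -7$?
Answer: $- \frac{8403}{2} \approx -4201.5$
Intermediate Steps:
$w = - \frac{29}{2}$ ($w = - \frac{1}{2} + \frac{-57 - 3^{3}}{6} = - \frac{1}{2} + \frac{-57 - 27}{6} = - \frac{1}{2} + \frac{1}{6} \left(-84\right) = - \frac{1}{2} - 14 = - \frac{29}{2} \approx -14.5$)
$o{\left(F \right)} = 2 F \left(191 + F\right)$
$N{\left(C{\left(-3 \right)} \right)} + o{\left(w \right)} = \left(-131\right) \left(-7\right) + 2 \left(- \frac{29}{2}\right) \left(191 - \frac{29}{2}\right) = 917 + 2 \left(- \frac{29}{2}\right) \frac{353}{2} = 917 - \frac{10237}{2} = - \frac{8403}{2}$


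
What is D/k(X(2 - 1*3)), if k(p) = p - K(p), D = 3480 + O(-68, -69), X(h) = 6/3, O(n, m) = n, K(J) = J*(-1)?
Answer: 853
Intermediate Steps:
K(J) = -J
X(h) = 2 (X(h) = 6*(1/3) = 2)
D = 3412 (D = 3480 - 68 = 3412)
k(p) = 2*p (k(p) = p - (-1)*p = p + p = 2*p)
D/k(X(2 - 1*3)) = 3412/((2*2)) = 3412/4 = 3412*(1/4) = 853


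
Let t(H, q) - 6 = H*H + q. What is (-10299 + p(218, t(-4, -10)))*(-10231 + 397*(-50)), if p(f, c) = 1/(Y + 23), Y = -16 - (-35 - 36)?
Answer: 8054899667/26 ≈ 3.0980e+8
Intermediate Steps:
Y = 55 (Y = -16 - 1*(-71) = -16 + 71 = 55)
t(H, q) = 6 + q + H**2 (t(H, q) = 6 + (H*H + q) = 6 + (H**2 + q) = 6 + (q + H**2) = 6 + q + H**2)
p(f, c) = 1/78 (p(f, c) = 1/(55 + 23) = 1/78)
(-10299 + p(218, t(-4, -10)))*(-10231 + 397*(-50)) = (-10299 + 1/78)*(-10231 + 397*(-50)) = -803321*(-10231 - 19850)/78 = -803321/78*(-30081) = 8054899667/26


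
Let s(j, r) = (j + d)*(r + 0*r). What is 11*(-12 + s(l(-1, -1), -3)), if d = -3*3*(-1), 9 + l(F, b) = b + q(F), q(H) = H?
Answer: -66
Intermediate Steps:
l(F, b) = -9 + F + b (l(F, b) = -9 + (b + F) = -9 + (F + b) = -9 + F + b)
d = 9 (d = -9*(-1) = 9)
s(j, r) = r*(9 + j) (s(j, r) = (j + 9)*(r + 0*r) = (9 + j)*(r + 0) = (9 + j)*r = r*(9 + j))
11*(-12 + s(l(-1, -1), -3)) = 11*(-12 - 3*(9 + (-9 - 1 - 1))) = 11*(-12 - 3*(9 - 11)) = 11*(-12 - 3*(-2)) = 11*(-12 + 6) = 11*(-6) = -66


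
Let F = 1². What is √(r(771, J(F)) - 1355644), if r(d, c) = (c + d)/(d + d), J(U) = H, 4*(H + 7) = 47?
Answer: I*√12893601215238/3084 ≈ 1164.3*I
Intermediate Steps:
H = 19/4 (H = -7 + (¼)*47 = -7 + 47/4 = 19/4 ≈ 4.7500)
F = 1
J(U) = 19/4
r(d, c) = (c + d)/(2*d) (r(d, c) = (c + d)/((2*d)) = (c + d)*(1/(2*d)) = (c + d)/(2*d))
√(r(771, J(F)) - 1355644) = √((½)*(19/4 + 771)/771 - 1355644) = √((½)*(1/771)*(3103/4) - 1355644) = √(3103/6168 - 1355644) = √(-8361609089/6168) = I*√12893601215238/3084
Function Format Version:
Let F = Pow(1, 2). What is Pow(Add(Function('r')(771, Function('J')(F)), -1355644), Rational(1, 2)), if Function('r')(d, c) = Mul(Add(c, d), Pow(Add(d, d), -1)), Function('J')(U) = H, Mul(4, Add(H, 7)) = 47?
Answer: Mul(Rational(1, 3084), I, Pow(12893601215238, Rational(1, 2))) ≈ Mul(1164.3, I)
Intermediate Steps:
H = Rational(19, 4) (H = Add(-7, Mul(Rational(1, 4), 47)) = Add(-7, Rational(47, 4)) = Rational(19, 4) ≈ 4.7500)
F = 1
Function('J')(U) = Rational(19, 4)
Function('r')(d, c) = Mul(Rational(1, 2), Pow(d, -1), Add(c, d)) (Function('r')(d, c) = Mul(Add(c, d), Pow(Mul(2, d), -1)) = Mul(Add(c, d), Mul(Rational(1, 2), Pow(d, -1))) = Mul(Rational(1, 2), Pow(d, -1), Add(c, d)))
Pow(Add(Function('r')(771, Function('J')(F)), -1355644), Rational(1, 2)) = Pow(Add(Mul(Rational(1, 2), Pow(771, -1), Add(Rational(19, 4), 771)), -1355644), Rational(1, 2)) = Pow(Add(Mul(Rational(1, 2), Rational(1, 771), Rational(3103, 4)), -1355644), Rational(1, 2)) = Pow(Add(Rational(3103, 6168), -1355644), Rational(1, 2)) = Pow(Rational(-8361609089, 6168), Rational(1, 2)) = Mul(Rational(1, 3084), I, Pow(12893601215238, Rational(1, 2)))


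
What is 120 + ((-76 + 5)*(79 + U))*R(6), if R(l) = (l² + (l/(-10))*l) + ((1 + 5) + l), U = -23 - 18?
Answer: -598356/5 ≈ -1.1967e+5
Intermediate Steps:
U = -41
R(l) = 6 + l + 9*l²/10 (R(l) = (l² + (l*(-⅒))*l) + (6 + l) = (l² + (-l/10)*l) + (6 + l) = (l² - l²/10) + (6 + l) = 9*l²/10 + (6 + l) = 6 + l + 9*l²/10)
120 + ((-76 + 5)*(79 + U))*R(6) = 120 + ((-76 + 5)*(79 - 41))*(6 + 6 + (9/10)*6²) = 120 + (-71*38)*(6 + 6 + (9/10)*36) = 120 - 2698*(6 + 6 + 162/5) = 120 - 2698*222/5 = 120 - 598956/5 = -598356/5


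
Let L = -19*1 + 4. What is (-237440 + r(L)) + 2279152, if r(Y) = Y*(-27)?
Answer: 2042117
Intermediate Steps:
L = -15 (L = -19 + 4 = -15)
r(Y) = -27*Y
(-237440 + r(L)) + 2279152 = (-237440 - 27*(-15)) + 2279152 = (-237440 + 405) + 2279152 = -237035 + 2279152 = 2042117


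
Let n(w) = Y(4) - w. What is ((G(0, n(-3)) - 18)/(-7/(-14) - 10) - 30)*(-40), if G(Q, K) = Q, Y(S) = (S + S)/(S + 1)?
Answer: 21360/19 ≈ 1124.2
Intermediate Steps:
Y(S) = 2*S/(1 + S) (Y(S) = (2*S)/(1 + S) = 2*S/(1 + S))
n(w) = 8/5 - w (n(w) = 2*4/(1 + 4) - w = 2*4/5 - w = 2*4*(1/5) - w = 8/5 - w)
((G(0, n(-3)) - 18)/(-7/(-14) - 10) - 30)*(-40) = ((0 - 18)/(-7/(-14) - 10) - 30)*(-40) = (-18/(-7*(-1/14) - 10) - 30)*(-40) = (-18/(1/2 - 10) - 30)*(-40) = (-18/(-19/2) - 30)*(-40) = (-18*(-2/19) - 30)*(-40) = (36/19 - 30)*(-40) = -534/19*(-40) = 21360/19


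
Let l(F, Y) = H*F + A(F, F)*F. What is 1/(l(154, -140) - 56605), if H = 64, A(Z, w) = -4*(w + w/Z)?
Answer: -1/142229 ≈ -7.0309e-6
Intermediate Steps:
A(Z, w) = -4*w - 4*w/Z
l(F, Y) = 64*F + F*(-4 - 4*F) (l(F, Y) = 64*F + (-4*F*(1 + F)/F)*F = 64*F + (-4 - 4*F)*F = 64*F + F*(-4 - 4*F))
1/(l(154, -140) - 56605) = 1/(4*154*(15 - 1*154) - 56605) = 1/(4*154*(15 - 154) - 56605) = 1/(4*154*(-139) - 56605) = 1/(-85624 - 56605) = 1/(-142229) = -1/142229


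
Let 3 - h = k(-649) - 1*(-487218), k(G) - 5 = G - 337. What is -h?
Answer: 486234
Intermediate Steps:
k(G) = -332 + G (k(G) = 5 + (G - 337) = 5 + (-337 + G) = -332 + G)
h = -486234 (h = 3 - ((-332 - 649) - 1*(-487218)) = 3 - (-981 + 487218) = 3 - 1*486237 = 3 - 486237 = -486234)
-h = -1*(-486234) = 486234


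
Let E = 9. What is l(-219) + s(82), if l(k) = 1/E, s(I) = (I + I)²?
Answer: 242065/9 ≈ 26896.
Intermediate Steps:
s(I) = 4*I² (s(I) = (2*I)² = 4*I²)
l(k) = ⅑ (l(k) = 1/9 = ⅑)
l(-219) + s(82) = ⅑ + 4*82² = ⅑ + 4*6724 = ⅑ + 26896 = 242065/9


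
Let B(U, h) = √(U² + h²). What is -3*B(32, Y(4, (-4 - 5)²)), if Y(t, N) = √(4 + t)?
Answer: -6*√258 ≈ -96.374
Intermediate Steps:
-3*B(32, Y(4, (-4 - 5)²)) = -3*√(32² + (√(4 + 4))²) = -3*√(1024 + (√8)²) = -3*√(1024 + (2*√2)²) = -3*√(1024 + 8) = -6*√258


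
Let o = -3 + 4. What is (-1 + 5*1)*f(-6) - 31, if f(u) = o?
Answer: -27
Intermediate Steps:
o = 1
f(u) = 1
(-1 + 5*1)*f(-6) - 31 = (-1 + 5*1)*1 - 31 = (-1 + 5)*1 - 31 = 4*1 - 31 = 4 - 31 = -27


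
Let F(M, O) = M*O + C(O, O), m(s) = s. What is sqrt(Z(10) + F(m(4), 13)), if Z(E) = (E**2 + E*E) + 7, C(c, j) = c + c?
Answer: sqrt(285) ≈ 16.882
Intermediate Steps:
C(c, j) = 2*c
Z(E) = 7 + 2*E**2 (Z(E) = (E**2 + E**2) + 7 = 2*E**2 + 7 = 7 + 2*E**2)
F(M, O) = 2*O + M*O (F(M, O) = M*O + 2*O = 2*O + M*O)
sqrt(Z(10) + F(m(4), 13)) = sqrt((7 + 2*10**2) + 13*(2 + 4)) = sqrt((7 + 2*100) + 13*6) = sqrt((7 + 200) + 78) = sqrt(207 + 78) = sqrt(285)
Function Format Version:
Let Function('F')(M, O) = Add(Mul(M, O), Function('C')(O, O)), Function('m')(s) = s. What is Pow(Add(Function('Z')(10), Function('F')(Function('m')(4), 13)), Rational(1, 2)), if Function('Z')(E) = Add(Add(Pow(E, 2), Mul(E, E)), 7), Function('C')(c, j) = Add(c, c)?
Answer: Pow(285, Rational(1, 2)) ≈ 16.882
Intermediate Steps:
Function('C')(c, j) = Mul(2, c)
Function('Z')(E) = Add(7, Mul(2, Pow(E, 2))) (Function('Z')(E) = Add(Add(Pow(E, 2), Pow(E, 2)), 7) = Add(Mul(2, Pow(E, 2)), 7) = Add(7, Mul(2, Pow(E, 2))))
Function('F')(M, O) = Add(Mul(2, O), Mul(M, O)) (Function('F')(M, O) = Add(Mul(M, O), Mul(2, O)) = Add(Mul(2, O), Mul(M, O)))
Pow(Add(Function('Z')(10), Function('F')(Function('m')(4), 13)), Rational(1, 2)) = Pow(Add(Add(7, Mul(2, Pow(10, 2))), Mul(13, Add(2, 4))), Rational(1, 2)) = Pow(Add(Add(7, Mul(2, 100)), Mul(13, 6)), Rational(1, 2)) = Pow(Add(Add(7, 200), 78), Rational(1, 2)) = Pow(Add(207, 78), Rational(1, 2)) = Pow(285, Rational(1, 2))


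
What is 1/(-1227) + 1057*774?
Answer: 1003830785/1227 ≈ 8.1812e+5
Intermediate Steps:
1/(-1227) + 1057*774 = -1/1227 + 818118 = 1003830785/1227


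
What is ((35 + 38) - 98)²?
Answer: 625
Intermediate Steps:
((35 + 38) - 98)² = (73 - 98)² = (-25)² = 625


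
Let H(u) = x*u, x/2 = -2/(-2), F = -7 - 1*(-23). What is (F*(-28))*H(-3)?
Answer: 2688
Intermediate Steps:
F = 16 (F = -7 + 23 = 16)
x = 2 (x = 2*(-2/(-2)) = 2*(-2*(-1/2)) = 2*1 = 2)
H(u) = 2*u
(F*(-28))*H(-3) = (16*(-28))*(2*(-3)) = -448*(-6) = 2688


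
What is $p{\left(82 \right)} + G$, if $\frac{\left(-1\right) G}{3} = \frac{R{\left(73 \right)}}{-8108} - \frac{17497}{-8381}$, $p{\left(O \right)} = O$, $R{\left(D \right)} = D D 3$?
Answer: $\frac{5548522249}{67953148} \approx 81.652$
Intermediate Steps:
$R{\left(D \right)} = 3 D^{2}$ ($R{\left(D \right)} = D^{2} \cdot 3 = 3 D^{2}$)
$G = - \frac{23635887}{67953148}$ ($G = - 3 \left(\frac{3 \cdot 73^{2}}{-8108} - \frac{17497}{-8381}\right) = - 3 \left(3 \cdot 5329 \left(- \frac{1}{8108}\right) - - \frac{17497}{8381}\right) = - 3 \left(15987 \left(- \frac{1}{8108}\right) + \frac{17497}{8381}\right) = - 3 \left(- \frac{15987}{8108} + \frac{17497}{8381}\right) = \left(-3\right) \frac{7878629}{67953148} = - \frac{23635887}{67953148} \approx -0.34783$)
$p{\left(82 \right)} + G = 82 - \frac{23635887}{67953148} = \frac{5548522249}{67953148}$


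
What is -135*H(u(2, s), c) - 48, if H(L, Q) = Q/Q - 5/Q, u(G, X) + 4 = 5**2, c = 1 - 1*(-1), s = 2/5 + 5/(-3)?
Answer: 309/2 ≈ 154.50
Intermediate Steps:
s = -19/15 (s = 2*(1/5) + 5*(-1/3) = 2/5 - 5/3 = -19/15 ≈ -1.2667)
c = 2 (c = 1 + 1 = 2)
u(G, X) = 21 (u(G, X) = -4 + 5**2 = -4 + 25 = 21)
H(L, Q) = 1 - 5/Q
-135*H(u(2, s), c) - 48 = -135*(-5 + 2)/2 - 48 = -135*(-3)/2 - 48 = -135*(-3/2) - 48 = 405/2 - 48 = 309/2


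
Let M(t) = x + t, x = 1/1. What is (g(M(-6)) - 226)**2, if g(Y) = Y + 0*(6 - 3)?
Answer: 53361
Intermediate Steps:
x = 1
M(t) = 1 + t
g(Y) = Y (g(Y) = Y + 0*3 = Y + 0 = Y)
(g(M(-6)) - 226)**2 = ((1 - 6) - 226)**2 = (-5 - 226)**2 = (-231)**2 = 53361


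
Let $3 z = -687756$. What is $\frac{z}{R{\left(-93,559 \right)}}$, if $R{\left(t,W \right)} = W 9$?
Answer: $- \frac{229252}{5031} \approx -45.568$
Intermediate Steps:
$R{\left(t,W \right)} = 9 W$
$z = -229252$ ($z = \frac{1}{3} \left(-687756\right) = -229252$)
$\frac{z}{R{\left(-93,559 \right)}} = - \frac{229252}{9 \cdot 559} = - \frac{229252}{5031}$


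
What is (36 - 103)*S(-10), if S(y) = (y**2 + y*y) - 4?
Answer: -13132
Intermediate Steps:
S(y) = -4 + 2*y**2 (S(y) = (y**2 + y**2) - 4 = 2*y**2 - 4 = -4 + 2*y**2)
(36 - 103)*S(-10) = (36 - 103)*(-4 + 2*(-10)**2) = -67*(-4 + 2*100) = -67*(-4 + 200) = -67*196 = -13132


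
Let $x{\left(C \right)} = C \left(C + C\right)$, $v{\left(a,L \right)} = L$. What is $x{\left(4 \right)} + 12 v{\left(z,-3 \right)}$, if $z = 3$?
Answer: $-4$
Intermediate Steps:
$x{\left(C \right)} = 2 C^{2}$ ($x{\left(C \right)} = C 2 C = 2 C^{2}$)
$x{\left(4 \right)} + 12 v{\left(z,-3 \right)} = 2 \cdot 4^{2} + 12 \left(-3\right) = 2 \cdot 16 - 36 = 32 - 36 = -4$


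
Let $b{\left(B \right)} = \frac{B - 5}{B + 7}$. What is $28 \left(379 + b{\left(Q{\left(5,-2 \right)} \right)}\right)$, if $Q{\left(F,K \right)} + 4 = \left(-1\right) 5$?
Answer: $10808$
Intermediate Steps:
$Q{\left(F,K \right)} = -9$ ($Q{\left(F,K \right)} = -4 - 5 = -9$)
$b{\left(B \right)} = \frac{-5 + B}{7 + B}$
$28 \left(379 + b{\left(Q{\left(5,-2 \right)} \right)}\right) = 28 \left(379 + \frac{-5 - 9}{7 - 9}\right) = 28 \left(379 + \frac{1}{-2} \left(-14\right)\right) = 28 \left(379 - -7\right) = 28 \left(379 + 7\right) = 28 \cdot 386 = 10808$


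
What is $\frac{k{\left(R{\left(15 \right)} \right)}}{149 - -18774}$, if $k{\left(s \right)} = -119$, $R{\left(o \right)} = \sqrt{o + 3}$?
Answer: $- \frac{119}{18923} \approx -0.0062886$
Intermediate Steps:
$R{\left(o \right)} = \sqrt{3 + o}$
$\frac{k{\left(R{\left(15 \right)} \right)}}{149 - -18774} = - \frac{119}{149 - -18774} = - \frac{119}{149 + 18774} = - \frac{119}{18923}$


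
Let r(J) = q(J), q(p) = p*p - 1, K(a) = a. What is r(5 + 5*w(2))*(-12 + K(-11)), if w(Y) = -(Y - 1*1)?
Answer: 23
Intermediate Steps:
q(p) = -1 + p**2 (q(p) = p**2 - 1 = -1 + p**2)
w(Y) = 1 - Y (w(Y) = -(Y - 1) = -(-1 + Y) = 1 - Y)
r(J) = -1 + J**2
r(5 + 5*w(2))*(-12 + K(-11)) = (-1 + (5 + 5*(1 - 1*2))**2)*(-12 - 11) = (-1 + (5 + 5*(1 - 2))**2)*(-23) = (-1 + (5 + 5*(-1))**2)*(-23) = (-1 + (5 - 5)**2)*(-23) = (-1 + 0**2)*(-23) = (-1 + 0)*(-23) = -1*(-23) = 23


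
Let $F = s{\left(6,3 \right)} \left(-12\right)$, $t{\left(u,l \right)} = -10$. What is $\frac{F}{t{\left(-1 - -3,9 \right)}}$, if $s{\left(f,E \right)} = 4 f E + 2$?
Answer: $\frac{444}{5} \approx 88.8$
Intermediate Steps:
$s{\left(f,E \right)} = 2 + 4 E f$ ($s{\left(f,E \right)} = 4 E f + 2 = 2 + 4 E f$)
$F = -888$ ($F = \left(2 + 4 \cdot 3 \cdot 6\right) \left(-12\right) = \left(2 + 72\right) \left(-12\right) = 74 \left(-12\right) = -888$)
$\frac{F}{t{\left(-1 - -3,9 \right)}} = \frac{1}{-10} \left(-888\right) = \left(- \frac{1}{10}\right) \left(-888\right) = \frac{444}{5}$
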